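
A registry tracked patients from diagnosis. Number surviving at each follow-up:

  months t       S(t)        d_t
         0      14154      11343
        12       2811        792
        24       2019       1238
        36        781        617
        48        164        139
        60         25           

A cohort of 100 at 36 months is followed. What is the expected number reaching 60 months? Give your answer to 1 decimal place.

3.2

The relevant probability is 25/781 = 0.032010.
Expected number = 100 × 0.032010 = 3.2.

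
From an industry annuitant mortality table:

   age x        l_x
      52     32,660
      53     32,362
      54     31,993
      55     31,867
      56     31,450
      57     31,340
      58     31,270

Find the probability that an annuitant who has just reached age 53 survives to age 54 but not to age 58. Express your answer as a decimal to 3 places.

We want 1|4q53 = (l_54 − l_58)/l_53.
This is the probability of reaching 54 but not 58, conditional on being alive at 53: (l_54 − l_58) / l_53.
= (31,993 − 31,270) / 32,362 = 723 / 32,362 = 0.022341.

0.022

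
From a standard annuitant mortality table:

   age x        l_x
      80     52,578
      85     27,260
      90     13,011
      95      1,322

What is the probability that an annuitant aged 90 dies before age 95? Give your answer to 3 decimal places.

0.898

P(die before 95 | alive at 90) = 1 − l_95/l_90 = 1 − 1,322/13,011 = (11,689)/13,011 = 0.898394.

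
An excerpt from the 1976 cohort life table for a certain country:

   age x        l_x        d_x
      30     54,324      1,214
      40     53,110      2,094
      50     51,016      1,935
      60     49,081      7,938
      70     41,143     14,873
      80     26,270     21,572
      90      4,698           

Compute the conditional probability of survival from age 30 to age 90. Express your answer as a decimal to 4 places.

0.0865

The conditional survival probability is l_90/l_30 = 4,698/54,324 = 0.086481.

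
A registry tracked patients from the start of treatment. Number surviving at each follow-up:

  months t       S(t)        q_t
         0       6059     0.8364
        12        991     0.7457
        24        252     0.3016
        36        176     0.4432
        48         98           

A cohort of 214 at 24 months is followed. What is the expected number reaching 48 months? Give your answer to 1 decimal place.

The relevant probability is 98/252 = 0.388889.
Expected number = 214 × 0.388889 = 83.2.

83.2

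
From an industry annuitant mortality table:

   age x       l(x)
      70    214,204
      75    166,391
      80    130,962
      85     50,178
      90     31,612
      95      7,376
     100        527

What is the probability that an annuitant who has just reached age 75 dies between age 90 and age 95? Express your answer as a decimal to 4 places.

This is the probability of reaching 90 but not 95, conditional on being alive at 75: (l(90) − l(95)) / l(75).
= (31,612 − 7,376) / 166,391 = 24,236 / 166,391 = 0.145657.

0.1457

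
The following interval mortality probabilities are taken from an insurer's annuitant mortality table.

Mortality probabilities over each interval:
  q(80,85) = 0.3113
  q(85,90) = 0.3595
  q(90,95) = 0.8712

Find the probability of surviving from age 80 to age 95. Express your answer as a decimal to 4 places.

The overall survival probability is (1 − 0.3113) × (1 − 0.3595) × (1 − 0.8712).
= 0.6887 × 0.6405 × 0.1288 = 0.056815.

0.0568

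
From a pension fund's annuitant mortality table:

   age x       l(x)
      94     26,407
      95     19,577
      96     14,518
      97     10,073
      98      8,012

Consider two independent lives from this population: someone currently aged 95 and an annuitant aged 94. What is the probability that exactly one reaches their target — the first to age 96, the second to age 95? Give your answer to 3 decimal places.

0.383

p₁ = l(96)/l(95) = 14,518/19,577 = 0.741585; p₂ = l(95)/l(94) = 19,577/26,407 = 0.741356.
P(exactly one) = p₁(1−p₂) + (1−p₁)p₂ = 0.191807 + 0.191578 = 0.383384.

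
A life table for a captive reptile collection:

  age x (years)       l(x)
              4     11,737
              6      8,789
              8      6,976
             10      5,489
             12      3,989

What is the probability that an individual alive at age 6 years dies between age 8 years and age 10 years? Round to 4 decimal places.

0.1692

This is the probability of reaching 8 but not 10, conditional on being alive at 6: (l(8) − l(10)) / l(6).
= (6,976 − 5,489) / 8,789 = 1,487 / 8,789 = 0.169189.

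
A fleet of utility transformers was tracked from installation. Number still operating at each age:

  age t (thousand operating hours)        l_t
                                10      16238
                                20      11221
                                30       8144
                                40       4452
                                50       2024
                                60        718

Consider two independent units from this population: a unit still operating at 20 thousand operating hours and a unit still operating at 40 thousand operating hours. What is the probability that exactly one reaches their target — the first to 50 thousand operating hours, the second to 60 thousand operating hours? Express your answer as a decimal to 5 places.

p₁ = l_50/l_20 = 2024/11221 = 0.180376; p₂ = l_60/l_40 = 718/4452 = 0.161276.
P(exactly one) = p₁(1−p₂) + (1−p₁)p₂ = 0.151286 + 0.132186 = 0.283471.

0.28347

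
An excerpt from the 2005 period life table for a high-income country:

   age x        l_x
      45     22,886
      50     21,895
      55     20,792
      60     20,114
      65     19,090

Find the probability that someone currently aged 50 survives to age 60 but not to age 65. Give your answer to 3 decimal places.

We want 10|5q50 = (l_60 − l_65)/l_50.
This is the probability of reaching 60 but not 65, conditional on being alive at 50: (l_60 − l_65) / l_50.
= (20,114 − 19,090) / 21,895 = 1,024 / 21,895 = 0.046769.

0.047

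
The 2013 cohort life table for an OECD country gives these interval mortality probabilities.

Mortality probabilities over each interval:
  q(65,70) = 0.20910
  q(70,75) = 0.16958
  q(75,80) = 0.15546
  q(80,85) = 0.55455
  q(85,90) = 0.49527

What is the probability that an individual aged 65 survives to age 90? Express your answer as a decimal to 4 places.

P(survive 65→90) = (1 − 0.20910) × (1 − 0.16958) × (1 − 0.15546) × (1 − 0.55455) × (1 − 0.49527).
= 0.79090 × 0.83042 × 0.84454 × 0.44545 × 0.50473 = 0.124709.

0.1247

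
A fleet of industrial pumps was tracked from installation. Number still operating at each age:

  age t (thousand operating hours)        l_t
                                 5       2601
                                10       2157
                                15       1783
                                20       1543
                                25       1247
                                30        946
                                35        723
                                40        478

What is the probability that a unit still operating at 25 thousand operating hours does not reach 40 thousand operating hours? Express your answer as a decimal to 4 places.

0.6167

P(fail before 40 | operational at 25) = 1 − l_40/l_25 = 1 − 478/1247 = (769)/1247 = 0.616680.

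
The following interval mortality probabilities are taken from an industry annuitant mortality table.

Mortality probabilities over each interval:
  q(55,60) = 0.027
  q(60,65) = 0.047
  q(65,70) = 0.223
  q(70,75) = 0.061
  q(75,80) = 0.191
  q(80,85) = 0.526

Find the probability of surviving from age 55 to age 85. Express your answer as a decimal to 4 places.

Chaining the interval survival probabilities: (1 − 0.027) × (1 − 0.047) × (1 − 0.223) × (1 − 0.061) × (1 − 0.191) × (1 − 0.526).
= 0.973 × 0.953 × 0.777 × 0.939 × 0.809 × 0.474 = 0.259429.

0.2594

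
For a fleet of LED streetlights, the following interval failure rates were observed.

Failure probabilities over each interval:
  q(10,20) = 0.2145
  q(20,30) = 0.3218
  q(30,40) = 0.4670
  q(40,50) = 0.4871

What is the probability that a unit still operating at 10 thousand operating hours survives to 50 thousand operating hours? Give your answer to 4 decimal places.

0.1456

P(survive 10→50) = (1 − 0.2145) × (1 − 0.3218) × (1 − 0.4670) × (1 − 0.4871).
= 0.7855 × 0.6782 × 0.5330 × 0.5129 = 0.145634.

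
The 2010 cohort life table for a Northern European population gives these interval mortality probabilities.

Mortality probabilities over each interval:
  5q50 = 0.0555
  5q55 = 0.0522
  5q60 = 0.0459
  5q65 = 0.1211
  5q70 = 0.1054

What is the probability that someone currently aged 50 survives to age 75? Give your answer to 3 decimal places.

Chaining the interval survival probabilities: (1 − 0.0555) × (1 − 0.0522) × (1 − 0.0459) × (1 − 0.1211) × (1 − 0.1054).
= 0.9445 × 0.9478 × 0.9541 × 0.8789 × 0.8946 = 0.671554.

0.672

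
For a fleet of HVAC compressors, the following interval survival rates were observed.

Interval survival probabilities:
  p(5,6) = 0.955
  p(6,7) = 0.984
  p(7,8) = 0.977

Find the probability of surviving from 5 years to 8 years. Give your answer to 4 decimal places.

0.9181

Survival from 5 to 8 is the product of surviving each interval: 0.955 × 0.984 × 0.977.
= 0.918106.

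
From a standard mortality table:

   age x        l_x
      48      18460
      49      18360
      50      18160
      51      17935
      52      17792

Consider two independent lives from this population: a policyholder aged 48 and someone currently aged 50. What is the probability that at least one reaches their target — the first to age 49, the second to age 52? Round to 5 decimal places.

p₁ = l_49/l_48 = 18360/18460 = 0.994583; p₂ = l_52/l_50 = 17792/18160 = 0.979736.
P(at least one) = 1 − (1−p₁)(1−p₂) = 1 − 0.005417 × 0.020264 = 0.999890.

0.99989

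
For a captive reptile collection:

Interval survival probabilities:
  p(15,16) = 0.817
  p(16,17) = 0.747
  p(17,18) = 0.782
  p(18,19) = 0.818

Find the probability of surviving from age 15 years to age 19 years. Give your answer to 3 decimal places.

0.390

Chaining the interval survival probabilities: 0.817 × 0.747 × 0.782 × 0.818.
= 0.390394.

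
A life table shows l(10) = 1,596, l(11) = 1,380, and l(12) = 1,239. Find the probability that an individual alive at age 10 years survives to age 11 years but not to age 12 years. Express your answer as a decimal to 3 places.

0.088

This is the probability of reaching 11 but not 12, conditional on being alive at 10: (l(11) − l(12)) / l(10).
= (1,380 − 1,239) / 1,596 = 141 / 1,596 = 0.088346.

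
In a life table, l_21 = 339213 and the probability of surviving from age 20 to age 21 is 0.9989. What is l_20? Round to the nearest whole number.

339587

l_20 = l_21 / p = 339213 / 0.9989 = 339587.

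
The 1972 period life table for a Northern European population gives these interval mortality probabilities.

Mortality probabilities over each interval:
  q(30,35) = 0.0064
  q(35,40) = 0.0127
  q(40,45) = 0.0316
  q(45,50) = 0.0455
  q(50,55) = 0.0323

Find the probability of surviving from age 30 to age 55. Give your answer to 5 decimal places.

0.87747

Chaining the interval survival probabilities: (1 − 0.0064) × (1 − 0.0127) × (1 − 0.0316) × (1 − 0.0455) × (1 − 0.0323).
= 0.9936 × 0.9873 × 0.9684 × 0.9545 × 0.9677 = 0.877470.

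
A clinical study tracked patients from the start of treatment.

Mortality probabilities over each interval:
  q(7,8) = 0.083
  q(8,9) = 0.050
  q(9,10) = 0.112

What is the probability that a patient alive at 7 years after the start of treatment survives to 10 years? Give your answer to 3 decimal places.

The overall survival probability is (1 − 0.083) × (1 − 0.050) × (1 − 0.112).
= 0.917 × 0.950 × 0.888 = 0.773581.

0.774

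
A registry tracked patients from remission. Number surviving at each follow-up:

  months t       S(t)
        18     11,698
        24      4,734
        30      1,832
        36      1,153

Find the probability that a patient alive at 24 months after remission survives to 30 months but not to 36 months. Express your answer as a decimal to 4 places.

This is the probability of reaching 30 but not 36, conditional on being alive at 24: (S(30) − S(36)) / S(24).
= (1,832 − 1,153) / 4,734 = 679 / 4,734 = 0.143431.

0.1434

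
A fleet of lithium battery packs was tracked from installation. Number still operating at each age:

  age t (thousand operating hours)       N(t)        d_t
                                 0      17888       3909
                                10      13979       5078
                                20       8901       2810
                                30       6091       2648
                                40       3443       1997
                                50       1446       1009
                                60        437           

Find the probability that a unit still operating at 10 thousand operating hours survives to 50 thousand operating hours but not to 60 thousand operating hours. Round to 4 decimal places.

0.0722

This is the probability of reaching 50 but not 60, conditional on being operational at 10: (N(50) − N(60)) / N(10).
= (1446 − 437) / 13979 = 1009 / 13979 = 0.072180.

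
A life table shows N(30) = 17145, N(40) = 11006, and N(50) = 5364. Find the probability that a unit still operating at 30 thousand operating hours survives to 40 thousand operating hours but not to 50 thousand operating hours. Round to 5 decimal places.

This is the probability of reaching 40 but not 50, conditional on being operational at 30: (N(40) − N(50)) / N(30).
= (11006 − 5364) / 17145 = 5642 / 17145 = 0.329076.

0.32908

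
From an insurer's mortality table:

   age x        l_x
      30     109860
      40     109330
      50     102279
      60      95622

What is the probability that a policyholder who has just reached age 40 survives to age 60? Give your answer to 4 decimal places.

0.8746

We want 20p40 = l_60/l_40.
The conditional survival probability is l_60/l_40 = 95622/109330 = 0.874618.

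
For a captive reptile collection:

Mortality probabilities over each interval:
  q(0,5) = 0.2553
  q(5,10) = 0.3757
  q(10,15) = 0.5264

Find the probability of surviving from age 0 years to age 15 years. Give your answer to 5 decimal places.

0.22018

Chaining the interval survival probabilities: (1 − 0.2553) × (1 − 0.3757) × (1 − 0.5264).
= 0.7447 × 0.6243 × 0.4736 = 0.220184.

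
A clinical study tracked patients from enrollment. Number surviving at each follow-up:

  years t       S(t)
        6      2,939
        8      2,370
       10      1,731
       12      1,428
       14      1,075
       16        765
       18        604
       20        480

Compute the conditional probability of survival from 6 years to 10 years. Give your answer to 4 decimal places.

The conditional survival probability is S(10)/S(6) = 1,731/2,939 = 0.588976.

0.5890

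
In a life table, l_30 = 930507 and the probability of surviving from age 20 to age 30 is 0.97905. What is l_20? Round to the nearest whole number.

l_20 = l_30 / p = 930507 / 0.97905 = 950418.

950418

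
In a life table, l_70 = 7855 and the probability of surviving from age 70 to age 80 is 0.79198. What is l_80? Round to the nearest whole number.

l_80 = l_70 × p = 7855 × 0.79198 = 6221.

6221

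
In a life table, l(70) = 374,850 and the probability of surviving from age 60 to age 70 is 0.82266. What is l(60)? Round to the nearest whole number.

l(60) = l(70) / p = 374,850 / 0.82266 = 455656.

455656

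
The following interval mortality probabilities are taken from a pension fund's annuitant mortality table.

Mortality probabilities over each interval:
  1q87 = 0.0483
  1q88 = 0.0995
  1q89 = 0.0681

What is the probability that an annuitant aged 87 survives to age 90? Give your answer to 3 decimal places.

Chaining the interval survival probabilities: (1 − 0.0483) × (1 − 0.0995) × (1 − 0.0681).
= 0.9517 × 0.9005 × 0.9319 = 0.798644.

0.799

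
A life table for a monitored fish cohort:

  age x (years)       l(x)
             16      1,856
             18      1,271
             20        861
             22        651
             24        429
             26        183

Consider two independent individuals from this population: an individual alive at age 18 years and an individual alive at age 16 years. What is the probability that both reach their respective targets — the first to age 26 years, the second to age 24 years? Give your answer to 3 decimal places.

0.033

p₁ = l(26)/l(18) = 183/1,271 = 0.143981; p₂ = l(24)/l(16) = 429/1,856 = 0.231142.
P(both) = p₁ × p₂ = 0.143981 × 0.231142 = 0.033280.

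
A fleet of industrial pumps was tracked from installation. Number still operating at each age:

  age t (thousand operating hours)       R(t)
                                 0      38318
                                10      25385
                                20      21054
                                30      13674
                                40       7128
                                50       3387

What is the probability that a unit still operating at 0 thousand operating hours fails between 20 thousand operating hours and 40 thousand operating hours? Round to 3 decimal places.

This is the probability of reaching 20 but not 40, conditional on being operational at 0: (R(20) − R(40)) / R(0).
= (21054 − 7128) / 38318 = 13926 / 38318 = 0.363432.

0.363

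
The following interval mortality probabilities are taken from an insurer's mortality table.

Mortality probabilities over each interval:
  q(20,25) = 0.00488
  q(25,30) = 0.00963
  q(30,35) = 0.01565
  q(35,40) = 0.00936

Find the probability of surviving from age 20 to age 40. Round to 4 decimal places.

0.9610

The overall survival probability is (1 − 0.00488) × (1 − 0.00963) × (1 − 0.01565) × (1 − 0.00936).
= 0.99512 × 0.99037 × 0.98435 × 0.99064 = 0.961033.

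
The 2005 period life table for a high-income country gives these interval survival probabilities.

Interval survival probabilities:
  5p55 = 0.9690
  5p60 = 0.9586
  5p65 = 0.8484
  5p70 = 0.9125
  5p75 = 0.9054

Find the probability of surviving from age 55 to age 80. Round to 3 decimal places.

0.651

25p55 = 0.9690 × 0.9586 × 0.8484 × 0.9125 × 0.9054.
= 0.651081.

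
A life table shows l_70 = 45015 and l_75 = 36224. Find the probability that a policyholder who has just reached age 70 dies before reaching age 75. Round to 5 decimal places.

0.19529

P(die before 75 | alive at 70) = 1 − l_75/l_70 = 1 − 36224/45015 = (8791)/45015 = 0.195290.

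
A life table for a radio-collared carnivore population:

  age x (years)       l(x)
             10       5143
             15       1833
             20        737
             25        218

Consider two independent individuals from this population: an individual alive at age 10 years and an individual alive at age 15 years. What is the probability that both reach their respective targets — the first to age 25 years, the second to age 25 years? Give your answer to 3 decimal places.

p₁ = l(25)/l(10) = 218/5143 = 0.042388; p₂ = l(25)/l(15) = 218/1833 = 0.118931.
P(both) = p₁ × p₂ = 0.042388 × 0.118931 = 0.005041.

0.005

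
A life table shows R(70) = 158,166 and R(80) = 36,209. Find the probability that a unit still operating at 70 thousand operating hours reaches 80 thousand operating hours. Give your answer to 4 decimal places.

0.2289

The conditional survival probability is R(80)/R(70) = 36,209/158,166 = 0.228930.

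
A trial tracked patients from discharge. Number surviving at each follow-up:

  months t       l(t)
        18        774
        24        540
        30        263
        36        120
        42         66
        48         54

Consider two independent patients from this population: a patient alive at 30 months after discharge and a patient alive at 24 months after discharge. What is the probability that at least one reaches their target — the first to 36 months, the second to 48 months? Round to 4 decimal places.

p₁ = l(36)/l(30) = 120/263 = 0.456274; p₂ = l(48)/l(24) = 54/540 = 0.100000.
P(at least one) = 1 − (1−p₁)(1−p₂) = 1 − 0.543726 × 0.900000 = 0.510647.

0.5106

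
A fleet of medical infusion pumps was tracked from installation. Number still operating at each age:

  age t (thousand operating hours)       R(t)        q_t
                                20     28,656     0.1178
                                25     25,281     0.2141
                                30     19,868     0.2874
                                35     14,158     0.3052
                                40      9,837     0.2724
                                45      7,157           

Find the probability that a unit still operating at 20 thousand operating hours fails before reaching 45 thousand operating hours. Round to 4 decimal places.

P(fail before 45 | operational at 20) = 1 − R(45)/R(20) = 1 − 7,157/28,656 = (21,499)/28,656 = 0.750244.

0.7502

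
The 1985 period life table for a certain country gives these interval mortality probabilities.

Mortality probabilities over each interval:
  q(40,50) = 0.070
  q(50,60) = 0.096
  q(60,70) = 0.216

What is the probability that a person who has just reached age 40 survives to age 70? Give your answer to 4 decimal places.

Survival from 40 to 70 is the product of surviving each interval: (1 − 0.070) × (1 − 0.096) × (1 − 0.216).
= 0.930 × 0.904 × 0.784 = 0.659124.

0.6591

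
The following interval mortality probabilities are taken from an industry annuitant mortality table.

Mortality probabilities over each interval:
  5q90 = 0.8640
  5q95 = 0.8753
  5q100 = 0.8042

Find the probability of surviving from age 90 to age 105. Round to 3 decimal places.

15p90 = (1 − 0.8640) × (1 − 0.8753) × (1 − 0.8042).
= 0.1360 × 0.1247 × 0.1958 = 0.003321.

0.003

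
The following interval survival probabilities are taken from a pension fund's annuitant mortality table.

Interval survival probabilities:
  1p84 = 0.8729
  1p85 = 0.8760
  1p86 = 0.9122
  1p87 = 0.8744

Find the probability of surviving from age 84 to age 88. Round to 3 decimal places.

4p84 = 0.8729 × 0.8760 × 0.9122 × 0.8744.
= 0.609914.

0.610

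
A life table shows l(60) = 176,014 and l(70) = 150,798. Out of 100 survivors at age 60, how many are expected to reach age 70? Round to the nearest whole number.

The relevant probability is 150,798/176,014 = 0.856739.
Expected number = 100 × 0.856739 = 86.

86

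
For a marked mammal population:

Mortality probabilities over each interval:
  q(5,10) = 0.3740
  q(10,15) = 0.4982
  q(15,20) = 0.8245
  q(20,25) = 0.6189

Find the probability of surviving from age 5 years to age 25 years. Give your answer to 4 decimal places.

0.0210

The overall survival probability is (1 − 0.3740) × (1 − 0.4982) × (1 − 0.8245) × (1 − 0.6189).
= 0.6260 × 0.5018 × 0.1755 × 0.3811 = 0.021010.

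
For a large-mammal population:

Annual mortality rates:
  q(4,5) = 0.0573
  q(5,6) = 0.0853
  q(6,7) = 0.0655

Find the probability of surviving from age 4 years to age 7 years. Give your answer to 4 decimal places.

0.8058

The overall survival probability is (1 − 0.0573) × (1 − 0.0853) × (1 − 0.0655).
= 0.9427 × 0.9147 × 0.9345 = 0.805808.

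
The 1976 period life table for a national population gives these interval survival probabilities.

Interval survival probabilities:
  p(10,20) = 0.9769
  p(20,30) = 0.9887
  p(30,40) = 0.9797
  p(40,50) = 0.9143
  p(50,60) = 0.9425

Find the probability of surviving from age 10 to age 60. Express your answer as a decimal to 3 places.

0.815

Survival from 10 to 60 is the product of surviving each interval: 0.9769 × 0.9887 × 0.9797 × 0.9143 × 0.9425.
= 0.815413.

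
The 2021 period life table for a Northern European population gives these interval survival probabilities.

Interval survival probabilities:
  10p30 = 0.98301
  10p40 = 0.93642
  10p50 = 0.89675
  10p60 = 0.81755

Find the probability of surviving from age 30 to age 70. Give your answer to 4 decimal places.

0.6749

Chaining the interval survival probabilities: 0.98301 × 0.93642 × 0.89675 × 0.81755.
= 0.674861.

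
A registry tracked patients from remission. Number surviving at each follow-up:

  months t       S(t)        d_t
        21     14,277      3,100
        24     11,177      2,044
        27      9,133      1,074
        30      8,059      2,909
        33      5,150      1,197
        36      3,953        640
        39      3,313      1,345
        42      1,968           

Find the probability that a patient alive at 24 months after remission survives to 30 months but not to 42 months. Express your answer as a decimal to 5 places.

0.54496

This is the probability of reaching 30 but not 42, conditional on being alive at 24: (S(30) − S(42)) / S(24).
= (8,059 − 1,968) / 11,177 = 6,091 / 11,177 = 0.544958.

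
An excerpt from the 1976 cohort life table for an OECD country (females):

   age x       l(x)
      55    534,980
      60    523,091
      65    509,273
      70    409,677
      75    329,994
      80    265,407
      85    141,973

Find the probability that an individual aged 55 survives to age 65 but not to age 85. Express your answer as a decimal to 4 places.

This is the probability of reaching 65 but not 85, conditional on being alive at 55: (l(65) − l(85)) / l(55).
= (509,273 − 141,973) / 534,980 = 367,300 / 534,980 = 0.686568.

0.6866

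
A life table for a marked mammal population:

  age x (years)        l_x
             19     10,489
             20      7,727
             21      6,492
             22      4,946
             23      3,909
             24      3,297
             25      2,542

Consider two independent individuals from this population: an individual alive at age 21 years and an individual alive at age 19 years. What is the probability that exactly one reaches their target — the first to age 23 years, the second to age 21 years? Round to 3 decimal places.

p₁ = l_23/l_21 = 3,909/6,492 = 0.602126; p₂ = l_21/l_19 = 6,492/10,489 = 0.618934.
P(exactly one) = p₁(1−p₂) + (1−p₁)p₂ = 0.229450 + 0.246258 = 0.475707.

0.476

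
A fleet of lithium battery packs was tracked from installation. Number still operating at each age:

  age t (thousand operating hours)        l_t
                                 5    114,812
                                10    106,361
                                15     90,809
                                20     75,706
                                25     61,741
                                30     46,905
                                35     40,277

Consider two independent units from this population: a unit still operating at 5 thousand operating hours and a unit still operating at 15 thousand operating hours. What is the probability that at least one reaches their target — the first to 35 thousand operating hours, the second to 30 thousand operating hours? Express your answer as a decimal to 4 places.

p₁ = l_35/l_5 = 40,277/114,812 = 0.350808; p₂ = l_30/l_15 = 46,905/90,809 = 0.516524.
P(at least one) = 1 − (1−p₁)(1−p₂) = 1 − 0.649192 × 0.483476 = 0.686131.

0.6861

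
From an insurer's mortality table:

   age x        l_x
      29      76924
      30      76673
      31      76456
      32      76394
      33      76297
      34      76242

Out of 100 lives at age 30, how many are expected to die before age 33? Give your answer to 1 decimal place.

The relevant probability is 1 − 76297/76673 = 0.004904.
Expected number = 100 × 0.004904 = 0.5.

0.5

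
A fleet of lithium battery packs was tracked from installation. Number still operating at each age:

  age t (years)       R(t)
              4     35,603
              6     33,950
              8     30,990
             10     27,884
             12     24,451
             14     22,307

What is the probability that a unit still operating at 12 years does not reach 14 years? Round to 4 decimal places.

P(fail before 14 | operational at 12) = 1 − R(14)/R(12) = 1 − 22,307/24,451 = (2,144)/24,451 = 0.087686.

0.0877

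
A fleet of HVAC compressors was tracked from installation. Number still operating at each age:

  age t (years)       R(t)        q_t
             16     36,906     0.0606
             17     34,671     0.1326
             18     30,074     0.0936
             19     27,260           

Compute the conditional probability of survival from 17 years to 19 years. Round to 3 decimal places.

0.786

The conditional survival probability is R(19)/R(17) = 27,260/34,671 = 0.786248.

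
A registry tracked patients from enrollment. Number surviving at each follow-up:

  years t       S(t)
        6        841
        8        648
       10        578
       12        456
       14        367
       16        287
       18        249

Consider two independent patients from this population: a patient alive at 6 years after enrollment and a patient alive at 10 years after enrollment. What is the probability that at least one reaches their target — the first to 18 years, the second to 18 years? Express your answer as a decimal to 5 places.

0.59932

p₁ = S(18)/S(6) = 249/841 = 0.296076; p₂ = S(18)/S(10) = 249/578 = 0.430796.
P(at least one) = 1 − (1−p₁)(1−p₂) = 1 − 0.703924 × 0.569204 = 0.599324.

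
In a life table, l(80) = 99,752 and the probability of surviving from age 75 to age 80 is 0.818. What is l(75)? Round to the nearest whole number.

l(75) = l(80) / p = 99,752 / 0.818 = 121946.

121946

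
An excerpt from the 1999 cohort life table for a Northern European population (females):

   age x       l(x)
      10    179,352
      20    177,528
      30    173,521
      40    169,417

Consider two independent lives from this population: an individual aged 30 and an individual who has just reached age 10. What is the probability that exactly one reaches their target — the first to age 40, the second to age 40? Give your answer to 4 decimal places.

0.0764

p₁ = l(40)/l(30) = 169,417/173,521 = 0.976349; p₂ = l(40)/l(10) = 169,417/179,352 = 0.944606.
P(exactly one) = p₁(1−p₂) + (1−p₁)p₂ = 0.054084 + 0.022341 = 0.076425.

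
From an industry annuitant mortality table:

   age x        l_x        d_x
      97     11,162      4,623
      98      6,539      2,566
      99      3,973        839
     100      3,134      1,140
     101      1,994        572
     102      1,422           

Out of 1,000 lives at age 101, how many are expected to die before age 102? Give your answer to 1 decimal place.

The relevant probability is 1 − 1,422/1,994 = 0.286861.
Expected number = 1,000 × 0.286861 = 286.9.

286.9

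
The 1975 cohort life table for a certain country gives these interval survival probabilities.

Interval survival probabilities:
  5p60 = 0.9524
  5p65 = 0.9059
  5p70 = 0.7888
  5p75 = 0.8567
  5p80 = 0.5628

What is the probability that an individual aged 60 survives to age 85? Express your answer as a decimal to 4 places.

25p60 = 0.9524 × 0.9059 × 0.7888 × 0.8567 × 0.5628.
= 0.328133.

0.3281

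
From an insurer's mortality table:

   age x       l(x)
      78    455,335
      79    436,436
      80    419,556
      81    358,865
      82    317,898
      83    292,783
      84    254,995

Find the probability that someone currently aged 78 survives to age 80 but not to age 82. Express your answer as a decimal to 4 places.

This is the probability of reaching 80 but not 82, conditional on being alive at 78: (l(80) − l(82)) / l(78).
= (419,556 − 317,898) / 455,335 = 101,658 / 455,335 = 0.223260.

0.2233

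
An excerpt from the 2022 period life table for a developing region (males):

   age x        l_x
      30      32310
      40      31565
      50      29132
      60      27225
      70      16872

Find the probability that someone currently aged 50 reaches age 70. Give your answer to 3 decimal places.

0.579

We want 20p50 = l_70/l_50.
The conditional survival probability is l_70/l_50 = 16872/29132 = 0.579157.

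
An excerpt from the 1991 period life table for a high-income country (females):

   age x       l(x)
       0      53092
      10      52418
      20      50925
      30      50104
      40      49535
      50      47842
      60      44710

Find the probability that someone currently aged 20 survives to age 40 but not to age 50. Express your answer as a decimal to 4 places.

This is the probability of reaching 40 but not 50, conditional on being alive at 20: (l(40) − l(50)) / l(20).
= (49535 − 47842) / 50925 = 1693 / 50925 = 0.033245.

0.0332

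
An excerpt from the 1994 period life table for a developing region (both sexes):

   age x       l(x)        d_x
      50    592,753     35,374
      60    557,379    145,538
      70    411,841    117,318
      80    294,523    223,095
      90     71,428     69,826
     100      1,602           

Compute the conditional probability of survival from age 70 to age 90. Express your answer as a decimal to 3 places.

The conditional survival probability is l(90)/l(70) = 71,428/411,841 = 0.173436.

0.173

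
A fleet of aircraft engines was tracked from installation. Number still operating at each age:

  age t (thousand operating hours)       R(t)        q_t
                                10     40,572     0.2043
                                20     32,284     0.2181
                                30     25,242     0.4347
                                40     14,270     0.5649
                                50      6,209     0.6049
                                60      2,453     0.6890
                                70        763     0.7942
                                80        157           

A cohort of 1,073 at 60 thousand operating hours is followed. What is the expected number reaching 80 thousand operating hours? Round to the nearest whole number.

The relevant probability is 157/2,453 = 0.064003.
Expected number = 1,073 × 0.064003 = 69.

69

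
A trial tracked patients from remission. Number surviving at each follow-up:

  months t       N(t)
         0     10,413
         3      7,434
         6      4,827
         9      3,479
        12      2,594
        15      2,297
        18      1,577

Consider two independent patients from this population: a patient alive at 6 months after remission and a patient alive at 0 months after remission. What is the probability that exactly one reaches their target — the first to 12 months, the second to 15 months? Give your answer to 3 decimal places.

0.521

p₁ = N(12)/N(6) = 2,594/4,827 = 0.537394; p₂ = N(15)/N(0) = 2,297/10,413 = 0.220590.
P(exactly one) = p₁(1−p₂) + (1−p₁)p₂ = 0.418850 + 0.102046 = 0.520897.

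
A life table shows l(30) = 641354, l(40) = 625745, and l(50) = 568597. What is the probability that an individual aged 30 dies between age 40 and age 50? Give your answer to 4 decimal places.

0.0891

This is the probability of reaching 40 but not 50, conditional on being alive at 30: (l(40) − l(50)) / l(30).
= (625745 − 568597) / 641354 = 57148 / 641354 = 0.089105.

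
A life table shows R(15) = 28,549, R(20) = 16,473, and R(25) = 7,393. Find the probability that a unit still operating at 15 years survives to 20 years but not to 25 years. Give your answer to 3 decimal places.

0.318

This is the probability of reaching 20 but not 25, conditional on being operational at 15: (R(20) − R(25)) / R(15).
= (16,473 − 7,393) / 28,549 = 9,080 / 28,549 = 0.318050.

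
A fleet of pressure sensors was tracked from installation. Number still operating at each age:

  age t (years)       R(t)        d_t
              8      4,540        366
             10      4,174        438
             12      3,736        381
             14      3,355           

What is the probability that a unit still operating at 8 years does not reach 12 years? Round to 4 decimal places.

P(fail before 12 | operational at 8) = 1 − R(12)/R(8) = 1 − 3,736/4,540 = (804)/4,540 = 0.177093.

0.1771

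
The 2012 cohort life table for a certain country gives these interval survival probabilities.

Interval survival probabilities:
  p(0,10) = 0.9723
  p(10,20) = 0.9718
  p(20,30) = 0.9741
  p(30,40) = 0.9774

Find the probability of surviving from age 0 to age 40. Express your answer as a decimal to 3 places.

The overall survival probability is 0.9723 × 0.9718 × 0.9741 × 0.9774.
= 0.899607.

0.900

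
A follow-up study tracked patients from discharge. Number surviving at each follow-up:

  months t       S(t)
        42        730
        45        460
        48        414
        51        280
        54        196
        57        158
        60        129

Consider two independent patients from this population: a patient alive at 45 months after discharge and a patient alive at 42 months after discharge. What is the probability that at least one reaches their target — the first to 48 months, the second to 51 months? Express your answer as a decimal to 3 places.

0.938

p₁ = S(48)/S(45) = 414/460 = 0.900000; p₂ = S(51)/S(42) = 280/730 = 0.383562.
P(at least one) = 1 − (1−p₁)(1−p₂) = 1 − 0.100000 × 0.616438 = 0.938356.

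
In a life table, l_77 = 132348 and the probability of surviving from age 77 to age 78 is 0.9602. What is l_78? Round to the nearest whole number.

l_78 = l_77 × p = 132348 × 0.9602 = 127081.

127081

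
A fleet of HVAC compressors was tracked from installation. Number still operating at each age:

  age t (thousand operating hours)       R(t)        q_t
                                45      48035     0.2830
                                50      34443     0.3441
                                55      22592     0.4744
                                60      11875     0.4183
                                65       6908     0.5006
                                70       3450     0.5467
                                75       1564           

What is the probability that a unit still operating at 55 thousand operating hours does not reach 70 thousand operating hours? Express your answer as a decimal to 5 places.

0.84729

P(fail before 70 | operational at 55) = 1 − R(70)/R(55) = 1 − 3450/22592 = (19142)/22592 = 0.847291.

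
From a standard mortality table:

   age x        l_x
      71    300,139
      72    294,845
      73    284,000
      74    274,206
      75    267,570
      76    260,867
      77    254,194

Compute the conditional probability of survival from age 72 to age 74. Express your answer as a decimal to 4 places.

We want 2p72 = l_74/l_72.
The conditional survival probability is l_74/l_72 = 274,206/294,845 = 0.930001.

0.9300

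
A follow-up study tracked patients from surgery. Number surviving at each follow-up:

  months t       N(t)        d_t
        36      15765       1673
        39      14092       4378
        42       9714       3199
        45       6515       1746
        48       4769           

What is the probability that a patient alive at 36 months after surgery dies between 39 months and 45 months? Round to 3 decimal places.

0.481

This is the probability of reaching 39 but not 45, conditional on being alive at 36: (N(39) − N(45)) / N(36).
= (14092 − 6515) / 15765 = 7577 / 15765 = 0.480622.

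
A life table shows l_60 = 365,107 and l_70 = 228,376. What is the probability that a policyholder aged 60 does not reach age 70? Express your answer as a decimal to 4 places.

0.3745

P(die before 70 | alive at 60) = 1 − l_70/l_60 = 1 − 228,376/365,107 = (136,731)/365,107 = 0.374496.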